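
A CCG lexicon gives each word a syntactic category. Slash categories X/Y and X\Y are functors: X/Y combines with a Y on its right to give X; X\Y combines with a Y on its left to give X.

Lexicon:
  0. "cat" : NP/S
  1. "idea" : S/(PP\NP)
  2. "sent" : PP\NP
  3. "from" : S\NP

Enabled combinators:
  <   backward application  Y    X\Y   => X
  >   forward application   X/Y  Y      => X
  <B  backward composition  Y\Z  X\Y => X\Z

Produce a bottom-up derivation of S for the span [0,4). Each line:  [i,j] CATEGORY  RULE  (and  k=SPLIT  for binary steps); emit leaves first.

[0,4] S   <
  [0,3] NP   >
    [0,1] "cat" : NP/S
    [1,3] S   >
      [1,2] "idea" : S/(PP\NP)
      [2,3] "sent" : PP\NP
  [3,4] "from" : S\NP

[0,1] NP/S  lex  "cat"
[1,2] S/(PP\NP)  lex  "idea"
[2,3] PP\NP  lex  "sent"
[1,3] S  >  k=2
[0,3] NP  >  k=1
[3,4] S\NP  lex  "from"
[0,4] S  <  k=3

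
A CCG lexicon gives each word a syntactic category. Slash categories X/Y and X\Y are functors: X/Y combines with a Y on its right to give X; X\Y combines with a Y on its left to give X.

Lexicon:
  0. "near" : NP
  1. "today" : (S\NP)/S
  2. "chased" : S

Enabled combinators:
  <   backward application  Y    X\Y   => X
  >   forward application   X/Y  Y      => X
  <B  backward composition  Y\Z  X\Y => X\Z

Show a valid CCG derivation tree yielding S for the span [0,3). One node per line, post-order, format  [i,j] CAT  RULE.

[0,1] NP  lex  "near"
[1,2] (S\NP)/S  lex  "today"
[2,3] S  lex  "chased"
[1,3] S\NP  >  k=2
[0,3] S  <  k=1

[0,3] S   <
  [0,1] "near" : NP
  [1,3] S\NP   >
    [1,2] "today" : (S\NP)/S
    [2,3] "chased" : S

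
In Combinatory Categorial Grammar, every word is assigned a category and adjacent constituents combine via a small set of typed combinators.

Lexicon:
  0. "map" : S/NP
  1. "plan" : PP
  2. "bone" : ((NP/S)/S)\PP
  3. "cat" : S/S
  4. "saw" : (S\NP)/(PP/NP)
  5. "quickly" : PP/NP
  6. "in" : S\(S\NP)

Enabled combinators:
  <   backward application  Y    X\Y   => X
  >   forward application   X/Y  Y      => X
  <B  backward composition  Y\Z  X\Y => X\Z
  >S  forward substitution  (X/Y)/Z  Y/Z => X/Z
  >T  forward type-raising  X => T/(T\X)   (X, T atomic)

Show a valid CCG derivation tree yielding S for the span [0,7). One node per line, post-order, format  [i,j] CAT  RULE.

[0,1] S/NP  lex  "map"
[1,2] PP  lex  "plan"
[2,3] ((NP/S)/S)\PP  lex  "bone"
[1,3] (NP/S)/S  <  k=2
[3,4] S/S  lex  "cat"
[1,4] NP/S  >S  k=3
[4,5] (S\NP)/(PP/NP)  lex  "saw"
[5,6] PP/NP  lex  "quickly"
[4,6] S\NP  >  k=5
[6,7] S\(S\NP)  lex  "in"
[4,7] S  <  k=6
[1,7] NP  >  k=4
[0,7] S  >  k=1

[0,7] S   >
  [0,1] "map" : S/NP
  [1,7] NP   >
    [1,4] NP/S   >S
      [1,3] (NP/S)/S   <
        [1,2] "plan" : PP
        [2,3] "bone" : ((NP/S)/S)\PP
      [3,4] "cat" : S/S
    [4,7] S   <
      [4,6] S\NP   >
        [4,5] "saw" : (S\NP)/(PP/NP)
        [5,6] "quickly" : PP/NP
      [6,7] "in" : S\(S\NP)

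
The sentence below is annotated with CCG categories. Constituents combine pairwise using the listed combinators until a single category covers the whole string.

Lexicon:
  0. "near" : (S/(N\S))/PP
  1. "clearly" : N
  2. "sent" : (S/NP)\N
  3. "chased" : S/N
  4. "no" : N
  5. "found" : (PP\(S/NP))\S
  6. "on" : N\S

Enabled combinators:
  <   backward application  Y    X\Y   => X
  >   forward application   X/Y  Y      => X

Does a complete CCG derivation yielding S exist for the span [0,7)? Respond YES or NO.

YES

[0,7] S   >
  [0,6] S/(N\S)   >
    [0,1] "near" : (S/(N\S))/PP
    [1,6] PP   <
      [1,3] S/NP   <
        [1,2] "clearly" : N
        [2,3] "sent" : (S/NP)\N
      [3,6] PP\(S/NP)   <
        [3,5] S   >
          [3,4] "chased" : S/N
          [4,5] "no" : N
        [5,6] "found" : (PP\(S/NP))\S
  [6,7] "on" : N\S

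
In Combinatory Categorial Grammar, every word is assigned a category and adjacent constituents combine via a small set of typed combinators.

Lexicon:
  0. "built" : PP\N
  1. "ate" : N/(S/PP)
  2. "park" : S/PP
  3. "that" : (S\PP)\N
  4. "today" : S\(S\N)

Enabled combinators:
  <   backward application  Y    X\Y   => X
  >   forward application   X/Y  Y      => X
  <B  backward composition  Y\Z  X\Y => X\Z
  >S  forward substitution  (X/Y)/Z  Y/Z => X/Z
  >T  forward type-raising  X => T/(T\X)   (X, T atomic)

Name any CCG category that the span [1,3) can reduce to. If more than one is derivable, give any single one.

[0,5] S   <
  [0,4] S\N   <B
    [0,1] "built" : PP\N
    [1,4] S\PP   <
      [1,3] N   >
        [1,2] "ate" : N/(S/PP)
        [2,3] "park" : S/PP
      [3,4] "that" : (S\PP)\N
  [4,5] "today" : S\(S\N)

N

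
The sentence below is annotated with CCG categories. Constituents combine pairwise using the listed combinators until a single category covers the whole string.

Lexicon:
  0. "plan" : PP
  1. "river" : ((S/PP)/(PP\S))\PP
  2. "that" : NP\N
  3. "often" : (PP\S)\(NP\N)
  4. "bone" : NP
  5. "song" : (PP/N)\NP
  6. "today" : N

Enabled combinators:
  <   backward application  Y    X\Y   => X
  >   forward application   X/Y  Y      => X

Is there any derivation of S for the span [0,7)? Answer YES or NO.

YES

[0,7] S   >
  [0,4] S/PP   >
    [0,2] (S/PP)/(PP\S)   <
      [0,1] "plan" : PP
      [1,2] "river" : ((S/PP)/(PP\S))\PP
    [2,4] PP\S   <
      [2,3] "that" : NP\N
      [3,4] "often" : (PP\S)\(NP\N)
  [4,7] PP   >
    [4,6] PP/N   <
      [4,5] "bone" : NP
      [5,6] "song" : (PP/N)\NP
    [6,7] "today" : N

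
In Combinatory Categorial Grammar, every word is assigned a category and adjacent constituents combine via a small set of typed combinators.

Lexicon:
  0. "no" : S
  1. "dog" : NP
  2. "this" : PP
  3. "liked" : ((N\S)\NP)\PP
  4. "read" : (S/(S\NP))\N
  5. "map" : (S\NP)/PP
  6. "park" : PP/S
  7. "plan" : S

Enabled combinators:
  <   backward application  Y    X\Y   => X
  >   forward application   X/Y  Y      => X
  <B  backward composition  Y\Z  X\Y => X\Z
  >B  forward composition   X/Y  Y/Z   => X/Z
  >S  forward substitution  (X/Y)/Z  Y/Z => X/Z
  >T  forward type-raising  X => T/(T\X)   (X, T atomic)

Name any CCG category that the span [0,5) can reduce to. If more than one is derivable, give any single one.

[0,8] S   >
  [0,5] S/(S\NP)   <
    [0,4] N   <
      [0,1] "no" : S
      [1,4] N\S   <
        [1,2] "dog" : NP
        [2,4] (N\S)\NP   <
          [2,3] "this" : PP
          [3,4] "liked" : ((N\S)\NP)\PP
    [4,5] "read" : (S/(S\NP))\N
  [5,8] S\NP   >
    [5,6] "map" : (S\NP)/PP
    [6,8] PP   >
      [6,7] "park" : PP/S
      [7,8] "plan" : S

S/(S\NP)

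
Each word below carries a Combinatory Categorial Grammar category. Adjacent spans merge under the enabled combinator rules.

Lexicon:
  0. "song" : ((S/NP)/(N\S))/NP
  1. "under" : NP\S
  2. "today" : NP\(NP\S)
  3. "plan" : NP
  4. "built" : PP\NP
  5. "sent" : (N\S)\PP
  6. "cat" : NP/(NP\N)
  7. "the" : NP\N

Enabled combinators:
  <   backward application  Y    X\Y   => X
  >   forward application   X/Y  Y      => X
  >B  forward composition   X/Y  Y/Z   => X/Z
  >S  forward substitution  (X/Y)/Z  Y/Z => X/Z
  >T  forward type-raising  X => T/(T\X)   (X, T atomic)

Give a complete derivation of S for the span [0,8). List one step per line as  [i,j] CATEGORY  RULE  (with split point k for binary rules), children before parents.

[0,1] ((S/NP)/(N\S))/NP  lex  "song"
[1,2] NP\S  lex  "under"
[2,3] NP\(NP\S)  lex  "today"
[1,3] NP  <  k=2
[0,3] (S/NP)/(N\S)  >  k=1
[3,4] NP  lex  "plan"
[3,4] PP/(PP\NP)  >T
[4,5] PP\NP  lex  "built"
[3,5] PP  >  k=4
[5,6] (N\S)\PP  lex  "sent"
[3,6] N\S  <  k=5
[0,6] S/NP  >  k=3
[6,7] NP/(NP\N)  lex  "cat"
[7,8] NP\N  lex  "the"
[6,8] NP  >  k=7
[0,8] S  >  k=6

[0,8] S   >
  [0,6] S/NP   >
    [0,3] (S/NP)/(N\S)   >
      [0,1] "song" : ((S/NP)/(N\S))/NP
      [1,3] NP   <
        [1,2] "under" : NP\S
        [2,3] "today" : NP\(NP\S)
    [3,6] N\S   <
      [3,5] PP   >
        [3,4] PP/(PP\NP)   >T
          [3,4] "plan" : NP
        [4,5] "built" : PP\NP
      [5,6] "sent" : (N\S)\PP
  [6,8] NP   >
    [6,7] "cat" : NP/(NP\N)
    [7,8] "the" : NP\N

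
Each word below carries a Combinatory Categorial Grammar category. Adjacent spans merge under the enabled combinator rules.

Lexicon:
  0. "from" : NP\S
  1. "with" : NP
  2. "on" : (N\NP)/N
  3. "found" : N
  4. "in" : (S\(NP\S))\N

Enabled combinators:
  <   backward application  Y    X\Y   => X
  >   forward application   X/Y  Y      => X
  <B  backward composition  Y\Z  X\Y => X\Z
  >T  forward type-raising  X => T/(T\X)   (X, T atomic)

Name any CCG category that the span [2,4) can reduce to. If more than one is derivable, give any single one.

[0,5] S   <
  [0,1] "from" : NP\S
  [1,5] S\(NP\S)   <
    [1,4] N   <
      [1,2] "with" : NP
      [2,4] N\NP   >
        [2,3] "on" : (N\NP)/N
        [3,4] "found" : N
    [4,5] "in" : (S\(NP\S))\N

N\NP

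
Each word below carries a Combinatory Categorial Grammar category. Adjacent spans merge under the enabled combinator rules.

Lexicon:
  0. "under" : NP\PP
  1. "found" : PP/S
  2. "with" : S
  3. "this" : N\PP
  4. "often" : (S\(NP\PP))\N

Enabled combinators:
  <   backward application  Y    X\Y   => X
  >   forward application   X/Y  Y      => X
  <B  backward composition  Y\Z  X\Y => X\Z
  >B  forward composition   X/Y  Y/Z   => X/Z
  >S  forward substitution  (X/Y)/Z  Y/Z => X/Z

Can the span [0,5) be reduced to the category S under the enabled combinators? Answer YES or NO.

[0,5] S   <
  [0,1] "under" : NP\PP
  [1,5] S\(NP\PP)   <
    [1,4] N   <
      [1,3] PP   >
        [1,2] "found" : PP/S
        [2,3] "with" : S
      [3,4] "this" : N\PP
    [4,5] "often" : (S\(NP\PP))\N

YES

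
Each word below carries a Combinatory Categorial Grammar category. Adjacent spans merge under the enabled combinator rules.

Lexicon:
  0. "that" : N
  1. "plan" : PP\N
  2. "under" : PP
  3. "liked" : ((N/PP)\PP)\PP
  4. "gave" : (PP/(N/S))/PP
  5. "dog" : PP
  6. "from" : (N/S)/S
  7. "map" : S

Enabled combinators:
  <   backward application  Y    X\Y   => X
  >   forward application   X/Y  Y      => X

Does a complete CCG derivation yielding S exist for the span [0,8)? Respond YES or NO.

NO

N PP\N PP ((N/PP)\PP)\PP (PP/(N/S))/PP PP (N/S)/S S
CKY chart[0,8] = {N}; S ∉ chart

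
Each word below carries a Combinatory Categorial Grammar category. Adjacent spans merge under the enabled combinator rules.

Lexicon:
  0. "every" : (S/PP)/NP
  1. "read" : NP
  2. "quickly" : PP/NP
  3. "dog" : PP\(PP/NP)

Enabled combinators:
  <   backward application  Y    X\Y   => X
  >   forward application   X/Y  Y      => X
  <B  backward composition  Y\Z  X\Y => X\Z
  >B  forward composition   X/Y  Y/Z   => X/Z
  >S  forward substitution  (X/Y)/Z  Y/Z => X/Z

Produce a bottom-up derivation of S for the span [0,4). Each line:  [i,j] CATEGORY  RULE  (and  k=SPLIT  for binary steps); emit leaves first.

[0,1] (S/PP)/NP  lex  "every"
[1,2] NP  lex  "read"
[0,2] S/PP  >  k=1
[2,3] PP/NP  lex  "quickly"
[3,4] PP\(PP/NP)  lex  "dog"
[2,4] PP  <  k=3
[0,4] S  >  k=2

[0,4] S   >
  [0,2] S/PP   >
    [0,1] "every" : (S/PP)/NP
    [1,2] "read" : NP
  [2,4] PP   <
    [2,3] "quickly" : PP/NP
    [3,4] "dog" : PP\(PP/NP)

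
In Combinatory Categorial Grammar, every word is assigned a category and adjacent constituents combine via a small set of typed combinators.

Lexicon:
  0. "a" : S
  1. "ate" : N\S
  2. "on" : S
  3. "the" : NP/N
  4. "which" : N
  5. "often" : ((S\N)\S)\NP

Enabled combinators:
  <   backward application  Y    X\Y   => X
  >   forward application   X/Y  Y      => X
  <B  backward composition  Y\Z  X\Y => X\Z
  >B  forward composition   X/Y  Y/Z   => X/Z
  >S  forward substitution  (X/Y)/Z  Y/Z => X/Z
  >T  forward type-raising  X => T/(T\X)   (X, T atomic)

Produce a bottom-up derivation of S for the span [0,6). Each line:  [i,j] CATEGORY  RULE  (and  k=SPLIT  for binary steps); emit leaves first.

[0,1] S  lex  "a"
[1,2] N\S  lex  "ate"
[0,2] N  <  k=1
[2,3] S  lex  "on"
[3,4] NP/N  lex  "the"
[4,5] N  lex  "which"
[3,5] NP  >  k=4
[5,6] ((S\N)\S)\NP  lex  "often"
[3,6] (S\N)\S  <  k=5
[2,6] S\N  <  k=3
[0,6] S  <  k=2

[0,6] S   <
  [0,2] N   <
    [0,1] "a" : S
    [1,2] "ate" : N\S
  [2,6] S\N   <
    [2,3] "on" : S
    [3,6] (S\N)\S   <
      [3,5] NP   >
        [3,4] "the" : NP/N
        [4,5] "which" : N
      [5,6] "often" : ((S\N)\S)\NP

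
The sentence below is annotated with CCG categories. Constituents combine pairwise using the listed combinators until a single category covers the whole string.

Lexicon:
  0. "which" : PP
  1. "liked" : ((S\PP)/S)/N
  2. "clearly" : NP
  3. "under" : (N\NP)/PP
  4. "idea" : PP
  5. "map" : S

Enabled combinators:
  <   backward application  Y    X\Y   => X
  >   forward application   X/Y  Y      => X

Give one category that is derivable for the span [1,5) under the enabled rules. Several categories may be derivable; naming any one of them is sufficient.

(S\PP)/S

[0,6] S   <
  [0,1] "which" : PP
  [1,6] S\PP   >
    [1,5] (S\PP)/S   >
      [1,2] "liked" : ((S\PP)/S)/N
      [2,5] N   <
        [2,3] "clearly" : NP
        [3,5] N\NP   >
          [3,4] "under" : (N\NP)/PP
          [4,5] "idea" : PP
    [5,6] "map" : S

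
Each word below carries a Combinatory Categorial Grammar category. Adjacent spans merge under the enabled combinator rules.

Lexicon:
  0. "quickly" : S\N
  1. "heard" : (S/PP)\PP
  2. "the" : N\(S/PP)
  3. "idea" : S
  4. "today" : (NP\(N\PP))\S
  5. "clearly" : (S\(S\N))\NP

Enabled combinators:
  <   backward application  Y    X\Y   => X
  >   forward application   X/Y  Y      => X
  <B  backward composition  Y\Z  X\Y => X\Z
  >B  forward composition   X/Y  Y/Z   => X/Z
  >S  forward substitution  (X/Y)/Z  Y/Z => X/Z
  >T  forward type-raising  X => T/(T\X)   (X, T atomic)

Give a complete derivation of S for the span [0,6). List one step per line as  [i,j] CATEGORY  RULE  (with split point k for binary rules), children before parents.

[0,6] S   <
  [0,1] "quickly" : S\N
  [1,6] S\(S\N)   <
    [1,5] NP   <
      [1,3] N\PP   <B
        [1,2] "heard" : (S/PP)\PP
        [2,3] "the" : N\(S/PP)
      [3,5] NP\(N\PP)   <
        [3,4] "idea" : S
        [4,5] "today" : (NP\(N\PP))\S
    [5,6] "clearly" : (S\(S\N))\NP

[0,1] S\N  lex  "quickly"
[1,2] (S/PP)\PP  lex  "heard"
[2,3] N\(S/PP)  lex  "the"
[1,3] N\PP  <B  k=2
[3,4] S  lex  "idea"
[4,5] (NP\(N\PP))\S  lex  "today"
[3,5] NP\(N\PP)  <  k=4
[1,5] NP  <  k=3
[5,6] (S\(S\N))\NP  lex  "clearly"
[1,6] S\(S\N)  <  k=5
[0,6] S  <  k=1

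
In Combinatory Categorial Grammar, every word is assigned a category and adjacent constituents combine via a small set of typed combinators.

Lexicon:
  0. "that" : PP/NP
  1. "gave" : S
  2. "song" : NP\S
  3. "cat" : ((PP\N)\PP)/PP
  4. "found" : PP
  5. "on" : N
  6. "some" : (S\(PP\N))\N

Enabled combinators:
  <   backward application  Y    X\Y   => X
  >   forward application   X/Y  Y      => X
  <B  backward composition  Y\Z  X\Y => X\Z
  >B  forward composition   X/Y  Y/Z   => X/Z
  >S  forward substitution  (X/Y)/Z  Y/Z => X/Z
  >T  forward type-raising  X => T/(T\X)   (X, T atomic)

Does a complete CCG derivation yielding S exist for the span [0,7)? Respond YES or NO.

[0,7] S   <
  [0,5] PP\N   <
    [0,3] PP   >
      [0,1] "that" : PP/NP
      [1,3] NP   <
        [1,2] "gave" : S
        [2,3] "song" : NP\S
    [3,5] (PP\N)\PP   >
      [3,4] "cat" : ((PP\N)\PP)/PP
      [4,5] "found" : PP
  [5,7] S\(PP\N)   <
    [5,6] "on" : N
    [6,7] "some" : (S\(PP\N))\N

YES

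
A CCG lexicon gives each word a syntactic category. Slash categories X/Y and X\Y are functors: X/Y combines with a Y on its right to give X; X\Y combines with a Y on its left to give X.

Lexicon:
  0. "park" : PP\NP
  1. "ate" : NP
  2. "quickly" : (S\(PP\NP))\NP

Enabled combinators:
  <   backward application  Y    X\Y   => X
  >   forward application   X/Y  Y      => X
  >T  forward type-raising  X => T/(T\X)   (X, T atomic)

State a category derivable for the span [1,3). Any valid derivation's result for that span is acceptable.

S\(PP\NP)

[0,3] S   <
  [0,1] "park" : PP\NP
  [1,3] S\(PP\NP)   <
    [1,2] "ate" : NP
    [2,3] "quickly" : (S\(PP\NP))\NP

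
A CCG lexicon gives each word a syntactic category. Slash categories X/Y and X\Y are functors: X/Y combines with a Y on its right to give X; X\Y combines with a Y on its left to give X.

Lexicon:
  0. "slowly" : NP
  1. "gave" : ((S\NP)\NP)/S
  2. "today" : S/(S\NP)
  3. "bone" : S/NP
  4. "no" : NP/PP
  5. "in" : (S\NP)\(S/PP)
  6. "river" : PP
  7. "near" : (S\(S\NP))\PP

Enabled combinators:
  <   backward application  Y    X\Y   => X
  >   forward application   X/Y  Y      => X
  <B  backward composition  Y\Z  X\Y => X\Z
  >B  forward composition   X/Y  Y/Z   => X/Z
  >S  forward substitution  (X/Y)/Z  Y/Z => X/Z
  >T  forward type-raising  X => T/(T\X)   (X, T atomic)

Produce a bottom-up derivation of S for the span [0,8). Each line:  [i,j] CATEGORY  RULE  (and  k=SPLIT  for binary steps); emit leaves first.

[0,8] S   <
  [0,6] S\NP   <
    [0,1] "slowly" : NP
    [1,6] (S\NP)\NP   >
      [1,2] "gave" : ((S\NP)\NP)/S
      [2,6] S   >
        [2,3] "today" : S/(S\NP)
        [3,6] S\NP   <
          [3,5] S/PP   >B
            [3,4] "bone" : S/NP
            [4,5] "no" : NP/PP
          [5,6] "in" : (S\NP)\(S/PP)
  [6,8] S\(S\NP)   <
    [6,7] "river" : PP
    [7,8] "near" : (S\(S\NP))\PP

[0,1] NP  lex  "slowly"
[1,2] ((S\NP)\NP)/S  lex  "gave"
[2,3] S/(S\NP)  lex  "today"
[3,4] S/NP  lex  "bone"
[4,5] NP/PP  lex  "no"
[3,5] S/PP  >B  k=4
[5,6] (S\NP)\(S/PP)  lex  "in"
[3,6] S\NP  <  k=5
[2,6] S  >  k=3
[1,6] (S\NP)\NP  >  k=2
[0,6] S\NP  <  k=1
[6,7] PP  lex  "river"
[7,8] (S\(S\NP))\PP  lex  "near"
[6,8] S\(S\NP)  <  k=7
[0,8] S  <  k=6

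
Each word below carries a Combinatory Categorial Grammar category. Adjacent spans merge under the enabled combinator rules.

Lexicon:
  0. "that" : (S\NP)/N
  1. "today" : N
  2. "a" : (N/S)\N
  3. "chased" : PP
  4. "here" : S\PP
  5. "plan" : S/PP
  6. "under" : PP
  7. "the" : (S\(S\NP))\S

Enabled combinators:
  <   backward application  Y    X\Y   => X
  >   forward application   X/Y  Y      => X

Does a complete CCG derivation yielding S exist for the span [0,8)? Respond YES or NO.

[0,8] S   <
  [0,5] S\NP   >
    [0,1] "that" : (S\NP)/N
    [1,5] N   >
      [1,3] N/S   <
        [1,2] "today" : N
        [2,3] "a" : (N/S)\N
      [3,5] S   <
        [3,4] "chased" : PP
        [4,5] "here" : S\PP
  [5,8] S\(S\NP)   <
    [5,7] S   >
      [5,6] "plan" : S/PP
      [6,7] "under" : PP
    [7,8] "the" : (S\(S\NP))\S

YES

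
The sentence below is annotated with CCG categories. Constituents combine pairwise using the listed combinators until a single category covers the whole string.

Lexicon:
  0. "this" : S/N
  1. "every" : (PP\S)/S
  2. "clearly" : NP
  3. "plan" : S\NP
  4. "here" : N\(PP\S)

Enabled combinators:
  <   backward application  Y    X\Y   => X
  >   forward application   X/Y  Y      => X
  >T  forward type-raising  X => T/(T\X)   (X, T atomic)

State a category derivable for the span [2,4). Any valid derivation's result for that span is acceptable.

S

[0,5] S   >
  [0,1] "this" : S/N
  [1,5] N   <
    [1,4] PP\S   >
      [1,2] "every" : (PP\S)/S
      [2,4] S   <
        [2,3] "clearly" : NP
        [3,4] "plan" : S\NP
    [4,5] "here" : N\(PP\S)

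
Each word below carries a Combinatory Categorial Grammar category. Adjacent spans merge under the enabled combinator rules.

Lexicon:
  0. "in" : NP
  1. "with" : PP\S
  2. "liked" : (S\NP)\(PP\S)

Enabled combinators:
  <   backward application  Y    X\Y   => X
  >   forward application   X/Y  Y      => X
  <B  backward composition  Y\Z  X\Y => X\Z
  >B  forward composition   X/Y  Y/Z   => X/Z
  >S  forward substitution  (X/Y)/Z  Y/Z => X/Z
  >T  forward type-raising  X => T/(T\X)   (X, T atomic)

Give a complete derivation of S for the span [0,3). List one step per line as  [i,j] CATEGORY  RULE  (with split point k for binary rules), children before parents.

[0,3] S   >
  [0,1] S/(S\NP)   >T
    [0,1] "in" : NP
  [1,3] S\NP   <
    [1,2] "with" : PP\S
    [2,3] "liked" : (S\NP)\(PP\S)

[0,1] NP  lex  "in"
[0,1] S/(S\NP)  >T
[1,2] PP\S  lex  "with"
[2,3] (S\NP)\(PP\S)  lex  "liked"
[1,3] S\NP  <  k=2
[0,3] S  >  k=1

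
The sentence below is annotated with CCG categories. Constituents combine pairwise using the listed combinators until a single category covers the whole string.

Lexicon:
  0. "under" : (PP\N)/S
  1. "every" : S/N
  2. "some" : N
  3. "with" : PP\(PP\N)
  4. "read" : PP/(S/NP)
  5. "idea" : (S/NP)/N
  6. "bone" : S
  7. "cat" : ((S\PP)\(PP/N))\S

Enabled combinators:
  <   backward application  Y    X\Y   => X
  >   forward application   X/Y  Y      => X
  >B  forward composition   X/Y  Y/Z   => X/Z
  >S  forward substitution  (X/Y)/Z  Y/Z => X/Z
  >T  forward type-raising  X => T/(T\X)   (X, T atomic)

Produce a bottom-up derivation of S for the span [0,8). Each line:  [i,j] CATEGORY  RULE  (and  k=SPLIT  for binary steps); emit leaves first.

[0,1] (PP\N)/S  lex  "under"
[1,2] S/N  lex  "every"
[2,3] N  lex  "some"
[1,3] S  >  k=2
[0,3] PP\N  >  k=1
[3,4] PP\(PP\N)  lex  "with"
[0,4] PP  <  k=3
[4,5] PP/(S/NP)  lex  "read"
[5,6] (S/NP)/N  lex  "idea"
[4,6] PP/N  >B  k=5
[6,7] S  lex  "bone"
[7,8] ((S\PP)\(PP/N))\S  lex  "cat"
[6,8] (S\PP)\(PP/N)  <  k=7
[4,8] S\PP  <  k=6
[0,8] S  <  k=4

[0,8] S   <
  [0,4] PP   <
    [0,3] PP\N   >
      [0,1] "under" : (PP\N)/S
      [1,3] S   >
        [1,2] "every" : S/N
        [2,3] "some" : N
    [3,4] "with" : PP\(PP\N)
  [4,8] S\PP   <
    [4,6] PP/N   >B
      [4,5] "read" : PP/(S/NP)
      [5,6] "idea" : (S/NP)/N
    [6,8] (S\PP)\(PP/N)   <
      [6,7] "bone" : S
      [7,8] "cat" : ((S\PP)\(PP/N))\S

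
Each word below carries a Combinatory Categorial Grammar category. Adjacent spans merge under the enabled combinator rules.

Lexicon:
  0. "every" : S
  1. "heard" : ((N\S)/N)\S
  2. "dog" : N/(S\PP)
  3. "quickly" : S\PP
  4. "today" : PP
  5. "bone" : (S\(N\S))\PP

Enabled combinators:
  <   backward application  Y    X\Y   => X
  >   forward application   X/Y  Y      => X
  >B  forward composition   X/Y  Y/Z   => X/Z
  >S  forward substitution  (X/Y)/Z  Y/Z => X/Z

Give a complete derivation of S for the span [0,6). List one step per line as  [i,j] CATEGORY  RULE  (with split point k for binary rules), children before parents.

[0,1] S  lex  "every"
[1,2] ((N\S)/N)\S  lex  "heard"
[0,2] (N\S)/N  <  k=1
[2,3] N/(S\PP)  lex  "dog"
[3,4] S\PP  lex  "quickly"
[2,4] N  >  k=3
[0,4] N\S  >  k=2
[4,5] PP  lex  "today"
[5,6] (S\(N\S))\PP  lex  "bone"
[4,6] S\(N\S)  <  k=5
[0,6] S  <  k=4

[0,6] S   <
  [0,4] N\S   >
    [0,2] (N\S)/N   <
      [0,1] "every" : S
      [1,2] "heard" : ((N\S)/N)\S
    [2,4] N   >
      [2,3] "dog" : N/(S\PP)
      [3,4] "quickly" : S\PP
  [4,6] S\(N\S)   <
    [4,5] "today" : PP
    [5,6] "bone" : (S\(N\S))\PP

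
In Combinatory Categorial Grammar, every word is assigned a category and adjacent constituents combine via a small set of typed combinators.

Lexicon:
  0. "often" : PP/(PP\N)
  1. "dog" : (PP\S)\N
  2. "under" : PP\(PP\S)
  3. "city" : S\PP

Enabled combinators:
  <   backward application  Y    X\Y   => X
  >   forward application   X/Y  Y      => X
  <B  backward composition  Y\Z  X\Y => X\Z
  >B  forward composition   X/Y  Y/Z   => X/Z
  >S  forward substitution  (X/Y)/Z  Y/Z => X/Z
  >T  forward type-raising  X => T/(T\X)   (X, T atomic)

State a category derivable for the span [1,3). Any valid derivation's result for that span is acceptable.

PP\N

[0,4] S   <
  [0,3] PP   >
    [0,1] "often" : PP/(PP\N)
    [1,3] PP\N   <B
      [1,2] "dog" : (PP\S)\N
      [2,3] "under" : PP\(PP\S)
  [3,4] "city" : S\PP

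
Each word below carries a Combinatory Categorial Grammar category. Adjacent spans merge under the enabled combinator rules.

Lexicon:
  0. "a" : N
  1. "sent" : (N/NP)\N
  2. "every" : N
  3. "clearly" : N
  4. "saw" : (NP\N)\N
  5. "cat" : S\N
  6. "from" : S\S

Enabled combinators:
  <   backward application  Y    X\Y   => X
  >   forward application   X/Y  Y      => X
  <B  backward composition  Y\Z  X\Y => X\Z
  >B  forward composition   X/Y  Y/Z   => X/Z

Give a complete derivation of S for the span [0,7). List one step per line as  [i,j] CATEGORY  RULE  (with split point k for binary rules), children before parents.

[0,1] N  lex  "a"
[1,2] (N/NP)\N  lex  "sent"
[0,2] N/NP  <  k=1
[2,3] N  lex  "every"
[3,4] N  lex  "clearly"
[4,5] (NP\N)\N  lex  "saw"
[3,5] NP\N  <  k=4
[2,5] NP  <  k=3
[0,5] N  >  k=2
[5,6] S\N  lex  "cat"
[6,7] S\S  lex  "from"
[5,7] S\N  <B  k=6
[0,7] S  <  k=5

[0,7] S   <
  [0,5] N   >
    [0,2] N/NP   <
      [0,1] "a" : N
      [1,2] "sent" : (N/NP)\N
    [2,5] NP   <
      [2,3] "every" : N
      [3,5] NP\N   <
        [3,4] "clearly" : N
        [4,5] "saw" : (NP\N)\N
  [5,7] S\N   <B
    [5,6] "cat" : S\N
    [6,7] "from" : S\S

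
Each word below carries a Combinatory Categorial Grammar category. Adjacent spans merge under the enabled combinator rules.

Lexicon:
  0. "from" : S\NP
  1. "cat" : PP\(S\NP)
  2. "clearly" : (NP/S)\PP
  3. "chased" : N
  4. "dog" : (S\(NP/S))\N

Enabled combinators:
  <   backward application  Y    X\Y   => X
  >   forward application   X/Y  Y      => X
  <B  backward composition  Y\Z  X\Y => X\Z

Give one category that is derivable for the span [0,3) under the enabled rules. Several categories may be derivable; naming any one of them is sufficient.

[0,5] S   <
  [0,3] NP/S   <
    [0,2] PP   <
      [0,1] "from" : S\NP
      [1,2] "cat" : PP\(S\NP)
    [2,3] "clearly" : (NP/S)\PP
  [3,5] S\(NP/S)   <
    [3,4] "chased" : N
    [4,5] "dog" : (S\(NP/S))\N

NP/S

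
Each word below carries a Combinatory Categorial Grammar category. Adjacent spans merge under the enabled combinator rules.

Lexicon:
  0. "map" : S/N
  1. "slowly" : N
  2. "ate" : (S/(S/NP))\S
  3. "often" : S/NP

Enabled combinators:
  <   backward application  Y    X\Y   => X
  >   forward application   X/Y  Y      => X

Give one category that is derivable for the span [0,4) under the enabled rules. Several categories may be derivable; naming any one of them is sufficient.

S

[0,4] S   >
  [0,3] S/(S/NP)   <
    [0,2] S   >
      [0,1] "map" : S/N
      [1,2] "slowly" : N
    [2,3] "ate" : (S/(S/NP))\S
  [3,4] "often" : S/NP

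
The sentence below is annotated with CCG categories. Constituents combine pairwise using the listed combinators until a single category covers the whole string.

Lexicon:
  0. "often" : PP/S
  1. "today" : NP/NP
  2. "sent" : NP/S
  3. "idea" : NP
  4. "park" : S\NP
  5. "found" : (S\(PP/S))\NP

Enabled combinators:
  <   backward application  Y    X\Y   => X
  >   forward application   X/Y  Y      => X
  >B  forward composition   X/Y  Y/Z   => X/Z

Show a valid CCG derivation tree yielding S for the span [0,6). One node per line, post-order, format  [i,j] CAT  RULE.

[0,1] PP/S  lex  "often"
[1,2] NP/NP  lex  "today"
[2,3] NP/S  lex  "sent"
[1,3] NP/S  >B  k=2
[3,4] NP  lex  "idea"
[4,5] S\NP  lex  "park"
[3,5] S  <  k=4
[1,5] NP  >  k=3
[5,6] (S\(PP/S))\NP  lex  "found"
[1,6] S\(PP/S)  <  k=5
[0,6] S  <  k=1

[0,6] S   <
  [0,1] "often" : PP/S
  [1,6] S\(PP/S)   <
    [1,5] NP   >
      [1,3] NP/S   >B
        [1,2] "today" : NP/NP
        [2,3] "sent" : NP/S
      [3,5] S   <
        [3,4] "idea" : NP
        [4,5] "park" : S\NP
    [5,6] "found" : (S\(PP/S))\NP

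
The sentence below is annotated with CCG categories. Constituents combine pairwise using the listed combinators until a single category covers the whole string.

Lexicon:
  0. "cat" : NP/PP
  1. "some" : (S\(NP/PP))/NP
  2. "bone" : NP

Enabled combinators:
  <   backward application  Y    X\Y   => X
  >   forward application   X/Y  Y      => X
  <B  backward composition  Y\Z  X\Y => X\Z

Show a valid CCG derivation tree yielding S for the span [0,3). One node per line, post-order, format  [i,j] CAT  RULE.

[0,3] S   <
  [0,1] "cat" : NP/PP
  [1,3] S\(NP/PP)   >
    [1,2] "some" : (S\(NP/PP))/NP
    [2,3] "bone" : NP

[0,1] NP/PP  lex  "cat"
[1,2] (S\(NP/PP))/NP  lex  "some"
[2,3] NP  lex  "bone"
[1,3] S\(NP/PP)  >  k=2
[0,3] S  <  k=1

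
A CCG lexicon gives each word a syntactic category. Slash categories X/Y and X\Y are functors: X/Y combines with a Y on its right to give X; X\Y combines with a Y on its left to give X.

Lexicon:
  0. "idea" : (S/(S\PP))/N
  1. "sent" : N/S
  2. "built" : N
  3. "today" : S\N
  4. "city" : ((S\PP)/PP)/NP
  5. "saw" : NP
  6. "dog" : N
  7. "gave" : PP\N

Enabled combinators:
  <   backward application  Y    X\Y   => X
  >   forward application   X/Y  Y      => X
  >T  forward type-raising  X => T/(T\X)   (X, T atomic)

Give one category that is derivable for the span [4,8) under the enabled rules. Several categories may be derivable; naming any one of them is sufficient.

S\PP

[0,8] S   >
  [0,4] S/(S\PP)   >
    [0,1] "idea" : (S/(S\PP))/N
    [1,4] N   >
      [1,2] "sent" : N/S
      [2,4] S   <
        [2,3] "built" : N
        [3,4] "today" : S\N
  [4,8] S\PP   >
    [4,6] (S\PP)/PP   >
      [4,5] "city" : ((S\PP)/PP)/NP
      [5,6] "saw" : NP
    [6,8] PP   <
      [6,7] "dog" : N
      [7,8] "gave" : PP\N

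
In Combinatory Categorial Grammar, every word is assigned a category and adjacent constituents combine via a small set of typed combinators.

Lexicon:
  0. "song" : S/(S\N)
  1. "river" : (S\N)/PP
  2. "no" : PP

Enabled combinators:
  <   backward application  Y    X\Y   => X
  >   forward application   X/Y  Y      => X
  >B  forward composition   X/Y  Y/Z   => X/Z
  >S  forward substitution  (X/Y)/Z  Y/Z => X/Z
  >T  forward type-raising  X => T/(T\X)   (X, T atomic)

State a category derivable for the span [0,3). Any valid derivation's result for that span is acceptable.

S

[0,3] S   >
  [0,1] "song" : S/(S\N)
  [1,3] S\N   >
    [1,2] "river" : (S\N)/PP
    [2,3] "no" : PP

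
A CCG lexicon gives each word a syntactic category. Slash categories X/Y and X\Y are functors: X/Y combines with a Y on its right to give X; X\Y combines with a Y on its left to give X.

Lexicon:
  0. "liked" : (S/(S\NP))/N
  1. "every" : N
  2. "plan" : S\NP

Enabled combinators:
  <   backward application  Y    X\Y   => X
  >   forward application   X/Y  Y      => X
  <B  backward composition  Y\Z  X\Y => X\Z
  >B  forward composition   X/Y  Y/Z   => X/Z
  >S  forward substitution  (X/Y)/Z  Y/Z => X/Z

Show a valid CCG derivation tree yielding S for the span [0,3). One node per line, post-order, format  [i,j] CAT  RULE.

[0,3] S   >
  [0,2] S/(S\NP)   >
    [0,1] "liked" : (S/(S\NP))/N
    [1,2] "every" : N
  [2,3] "plan" : S\NP

[0,1] (S/(S\NP))/N  lex  "liked"
[1,2] N  lex  "every"
[0,2] S/(S\NP)  >  k=1
[2,3] S\NP  lex  "plan"
[0,3] S  >  k=2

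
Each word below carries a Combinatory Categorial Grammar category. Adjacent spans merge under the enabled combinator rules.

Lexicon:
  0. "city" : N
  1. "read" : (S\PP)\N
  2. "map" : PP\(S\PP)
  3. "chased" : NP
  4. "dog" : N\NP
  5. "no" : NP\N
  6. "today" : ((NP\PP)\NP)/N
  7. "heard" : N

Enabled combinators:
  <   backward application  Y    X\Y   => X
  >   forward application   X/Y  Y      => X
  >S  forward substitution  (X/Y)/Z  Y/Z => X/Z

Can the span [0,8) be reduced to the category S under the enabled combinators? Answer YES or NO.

NO

N (S\PP)\N PP\(S\PP) NP N\NP NP\N ((NP\PP)\NP)/N N
CKY chart[0,8] = {NP}; S ∉ chart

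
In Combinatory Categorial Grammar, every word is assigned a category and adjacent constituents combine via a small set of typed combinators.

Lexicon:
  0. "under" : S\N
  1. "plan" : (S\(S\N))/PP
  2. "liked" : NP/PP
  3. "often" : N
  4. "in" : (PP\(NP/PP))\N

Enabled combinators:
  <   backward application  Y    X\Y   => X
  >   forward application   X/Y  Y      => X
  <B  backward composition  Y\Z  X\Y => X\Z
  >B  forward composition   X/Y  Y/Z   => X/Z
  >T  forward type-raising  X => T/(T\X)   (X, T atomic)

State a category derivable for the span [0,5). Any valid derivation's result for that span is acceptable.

S

[0,5] S   <
  [0,1] "under" : S\N
  [1,5] S\(S\N)   >
    [1,2] "plan" : (S\(S\N))/PP
    [2,5] PP   <
      [2,3] "liked" : NP/PP
      [3,5] PP\(NP/PP)   <
        [3,4] "often" : N
        [4,5] "in" : (PP\(NP/PP))\N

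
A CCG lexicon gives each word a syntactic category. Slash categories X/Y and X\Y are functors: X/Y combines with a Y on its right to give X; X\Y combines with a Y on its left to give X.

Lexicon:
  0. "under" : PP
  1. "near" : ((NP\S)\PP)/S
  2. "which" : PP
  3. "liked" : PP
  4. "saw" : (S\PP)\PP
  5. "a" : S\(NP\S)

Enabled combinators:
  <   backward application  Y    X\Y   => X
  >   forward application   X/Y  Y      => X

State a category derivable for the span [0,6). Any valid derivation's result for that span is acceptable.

[0,6] S   <
  [0,5] NP\S   <
    [0,1] "under" : PP
    [1,5] (NP\S)\PP   >
      [1,2] "near" : ((NP\S)\PP)/S
      [2,5] S   <
        [2,3] "which" : PP
        [3,5] S\PP   <
          [3,4] "liked" : PP
          [4,5] "saw" : (S\PP)\PP
  [5,6] "a" : S\(NP\S)

S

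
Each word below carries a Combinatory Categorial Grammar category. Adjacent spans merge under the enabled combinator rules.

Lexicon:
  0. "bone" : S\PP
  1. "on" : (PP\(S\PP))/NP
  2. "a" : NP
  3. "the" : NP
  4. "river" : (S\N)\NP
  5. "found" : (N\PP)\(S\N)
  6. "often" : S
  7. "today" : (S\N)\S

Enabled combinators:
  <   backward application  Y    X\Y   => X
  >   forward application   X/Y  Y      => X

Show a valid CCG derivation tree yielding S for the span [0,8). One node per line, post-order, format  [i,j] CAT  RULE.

[0,1] S\PP  lex  "bone"
[1,2] (PP\(S\PP))/NP  lex  "on"
[2,3] NP  lex  "a"
[1,3] PP\(S\PP)  >  k=2
[0,3] PP  <  k=1
[3,4] NP  lex  "the"
[4,5] (S\N)\NP  lex  "river"
[3,5] S\N  <  k=4
[5,6] (N\PP)\(S\N)  lex  "found"
[3,6] N\PP  <  k=5
[0,6] N  <  k=3
[6,7] S  lex  "often"
[7,8] (S\N)\S  lex  "today"
[6,8] S\N  <  k=7
[0,8] S  <  k=6

[0,8] S   <
  [0,6] N   <
    [0,3] PP   <
      [0,1] "bone" : S\PP
      [1,3] PP\(S\PP)   >
        [1,2] "on" : (PP\(S\PP))/NP
        [2,3] "a" : NP
    [3,6] N\PP   <
      [3,5] S\N   <
        [3,4] "the" : NP
        [4,5] "river" : (S\N)\NP
      [5,6] "found" : (N\PP)\(S\N)
  [6,8] S\N   <
    [6,7] "often" : S
    [7,8] "today" : (S\N)\S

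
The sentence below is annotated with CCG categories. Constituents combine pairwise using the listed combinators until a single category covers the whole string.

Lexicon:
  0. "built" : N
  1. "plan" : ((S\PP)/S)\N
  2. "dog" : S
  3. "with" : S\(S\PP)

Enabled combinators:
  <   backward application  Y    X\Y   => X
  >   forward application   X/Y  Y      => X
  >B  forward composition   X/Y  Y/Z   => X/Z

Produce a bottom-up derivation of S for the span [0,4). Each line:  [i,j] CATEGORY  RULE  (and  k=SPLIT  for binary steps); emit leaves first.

[0,4] S   <
  [0,3] S\PP   >
    [0,2] (S\PP)/S   <
      [0,1] "built" : N
      [1,2] "plan" : ((S\PP)/S)\N
    [2,3] "dog" : S
  [3,4] "with" : S\(S\PP)

[0,1] N  lex  "built"
[1,2] ((S\PP)/S)\N  lex  "plan"
[0,2] (S\PP)/S  <  k=1
[2,3] S  lex  "dog"
[0,3] S\PP  >  k=2
[3,4] S\(S\PP)  lex  "with"
[0,4] S  <  k=3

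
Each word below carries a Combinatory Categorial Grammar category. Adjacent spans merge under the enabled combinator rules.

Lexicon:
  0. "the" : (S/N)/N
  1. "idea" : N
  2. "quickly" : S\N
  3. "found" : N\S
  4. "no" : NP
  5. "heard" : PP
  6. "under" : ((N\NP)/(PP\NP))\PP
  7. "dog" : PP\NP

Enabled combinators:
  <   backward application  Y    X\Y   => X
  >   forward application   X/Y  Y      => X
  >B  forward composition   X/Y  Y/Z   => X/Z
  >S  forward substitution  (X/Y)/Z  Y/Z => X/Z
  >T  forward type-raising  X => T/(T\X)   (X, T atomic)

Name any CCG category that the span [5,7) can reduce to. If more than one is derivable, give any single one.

[0,8] S   >
  [0,4] S/N   >
    [0,1] "the" : (S/N)/N
    [1,4] N   <
      [1,3] S   <
        [1,2] "idea" : N
        [2,3] "quickly" : S\N
      [3,4] "found" : N\S
  [4,8] N   <
    [4,5] "no" : NP
    [5,8] N\NP   >
      [5,7] (N\NP)/(PP\NP)   <
        [5,6] "heard" : PP
        [6,7] "under" : ((N\NP)/(PP\NP))\PP
      [7,8] "dog" : PP\NP

(N\NP)/(PP\NP)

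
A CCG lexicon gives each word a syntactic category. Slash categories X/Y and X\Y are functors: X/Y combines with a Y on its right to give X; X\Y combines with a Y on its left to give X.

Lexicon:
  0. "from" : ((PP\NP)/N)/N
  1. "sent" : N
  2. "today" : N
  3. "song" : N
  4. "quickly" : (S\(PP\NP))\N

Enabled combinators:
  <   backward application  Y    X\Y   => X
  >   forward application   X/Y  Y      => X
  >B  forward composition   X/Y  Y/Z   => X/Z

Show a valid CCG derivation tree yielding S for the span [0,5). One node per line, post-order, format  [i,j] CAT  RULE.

[0,5] S   <
  [0,3] PP\NP   >
    [0,2] (PP\NP)/N   >
      [0,1] "from" : ((PP\NP)/N)/N
      [1,2] "sent" : N
    [2,3] "today" : N
  [3,5] S\(PP\NP)   <
    [3,4] "song" : N
    [4,5] "quickly" : (S\(PP\NP))\N

[0,1] ((PP\NP)/N)/N  lex  "from"
[1,2] N  lex  "sent"
[0,2] (PP\NP)/N  >  k=1
[2,3] N  lex  "today"
[0,3] PP\NP  >  k=2
[3,4] N  lex  "song"
[4,5] (S\(PP\NP))\N  lex  "quickly"
[3,5] S\(PP\NP)  <  k=4
[0,5] S  <  k=3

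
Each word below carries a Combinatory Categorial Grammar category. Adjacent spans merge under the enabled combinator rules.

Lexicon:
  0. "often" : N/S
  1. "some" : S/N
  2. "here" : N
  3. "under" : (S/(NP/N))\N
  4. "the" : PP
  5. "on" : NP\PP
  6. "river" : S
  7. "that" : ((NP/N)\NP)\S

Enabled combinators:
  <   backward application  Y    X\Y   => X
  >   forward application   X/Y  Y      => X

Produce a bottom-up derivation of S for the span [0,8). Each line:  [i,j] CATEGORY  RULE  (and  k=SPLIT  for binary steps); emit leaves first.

[0,8] S   >
  [0,4] S/(NP/N)   <
    [0,3] N   >
      [0,1] "often" : N/S
      [1,3] S   >
        [1,2] "some" : S/N
        [2,3] "here" : N
    [3,4] "under" : (S/(NP/N))\N
  [4,8] NP/N   <
    [4,6] NP   <
      [4,5] "the" : PP
      [5,6] "on" : NP\PP
    [6,8] (NP/N)\NP   <
      [6,7] "river" : S
      [7,8] "that" : ((NP/N)\NP)\S

[0,1] N/S  lex  "often"
[1,2] S/N  lex  "some"
[2,3] N  lex  "here"
[1,3] S  >  k=2
[0,3] N  >  k=1
[3,4] (S/(NP/N))\N  lex  "under"
[0,4] S/(NP/N)  <  k=3
[4,5] PP  lex  "the"
[5,6] NP\PP  lex  "on"
[4,6] NP  <  k=5
[6,7] S  lex  "river"
[7,8] ((NP/N)\NP)\S  lex  "that"
[6,8] (NP/N)\NP  <  k=7
[4,8] NP/N  <  k=6
[0,8] S  >  k=4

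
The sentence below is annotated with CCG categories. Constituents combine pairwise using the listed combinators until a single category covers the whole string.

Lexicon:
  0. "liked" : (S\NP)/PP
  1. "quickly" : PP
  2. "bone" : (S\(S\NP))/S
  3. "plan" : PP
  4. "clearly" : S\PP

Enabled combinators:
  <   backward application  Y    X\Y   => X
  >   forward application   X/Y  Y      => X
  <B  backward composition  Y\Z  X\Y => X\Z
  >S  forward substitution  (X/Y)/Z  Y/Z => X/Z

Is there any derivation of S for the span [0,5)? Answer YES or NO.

YES

[0,5] S   <
  [0,2] S\NP   >
    [0,1] "liked" : (S\NP)/PP
    [1,2] "quickly" : PP
  [2,5] S\(S\NP)   >
    [2,3] "bone" : (S\(S\NP))/S
    [3,5] S   <
      [3,4] "plan" : PP
      [4,5] "clearly" : S\PP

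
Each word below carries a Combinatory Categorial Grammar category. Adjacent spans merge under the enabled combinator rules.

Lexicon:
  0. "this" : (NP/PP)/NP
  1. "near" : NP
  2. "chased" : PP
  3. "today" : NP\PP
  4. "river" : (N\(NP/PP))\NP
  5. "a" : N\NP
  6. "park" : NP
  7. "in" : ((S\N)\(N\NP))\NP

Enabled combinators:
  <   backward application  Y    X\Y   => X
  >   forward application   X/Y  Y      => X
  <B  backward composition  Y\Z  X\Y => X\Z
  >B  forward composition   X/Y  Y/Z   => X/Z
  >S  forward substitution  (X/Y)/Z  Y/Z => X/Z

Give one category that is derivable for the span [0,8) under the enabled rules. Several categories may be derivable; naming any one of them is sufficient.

[0,8] S   <
  [0,5] N   <
    [0,2] NP/PP   >
      [0,1] "this" : (NP/PP)/NP
      [1,2] "near" : NP
    [2,5] N\(NP/PP)   <
      [2,4] NP   <
        [2,3] "chased" : PP
        [3,4] "today" : NP\PP
      [4,5] "river" : (N\(NP/PP))\NP
  [5,8] S\N   <
    [5,6] "a" : N\NP
    [6,8] (S\N)\(N\NP)   <
      [6,7] "park" : NP
      [7,8] "in" : ((S\N)\(N\NP))\NP

S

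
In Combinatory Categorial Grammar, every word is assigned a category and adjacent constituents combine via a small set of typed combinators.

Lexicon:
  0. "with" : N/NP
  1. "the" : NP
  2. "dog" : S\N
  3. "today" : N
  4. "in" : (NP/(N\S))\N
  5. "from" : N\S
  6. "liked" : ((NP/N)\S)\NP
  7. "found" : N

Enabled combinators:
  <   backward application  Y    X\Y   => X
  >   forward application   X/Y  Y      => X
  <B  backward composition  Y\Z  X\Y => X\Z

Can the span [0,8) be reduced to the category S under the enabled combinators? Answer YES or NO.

NO

N/NP NP S\N N (NP/(N\S))\N N\S ((NP/N)\S)\NP N
CKY chart[0,8] = {NP}; S ∉ chart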